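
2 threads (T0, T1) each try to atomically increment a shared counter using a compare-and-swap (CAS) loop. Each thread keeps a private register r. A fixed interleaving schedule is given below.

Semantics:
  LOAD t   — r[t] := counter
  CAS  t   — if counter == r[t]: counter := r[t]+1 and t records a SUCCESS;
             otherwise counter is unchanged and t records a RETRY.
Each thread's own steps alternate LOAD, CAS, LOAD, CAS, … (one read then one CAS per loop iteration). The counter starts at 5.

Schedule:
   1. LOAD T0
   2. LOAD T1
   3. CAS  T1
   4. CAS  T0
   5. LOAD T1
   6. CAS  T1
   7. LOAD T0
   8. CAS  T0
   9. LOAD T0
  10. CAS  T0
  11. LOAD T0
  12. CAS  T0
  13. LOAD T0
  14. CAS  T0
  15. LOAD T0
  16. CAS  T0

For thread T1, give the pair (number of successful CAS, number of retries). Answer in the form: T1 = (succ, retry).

T1 = (2, 0)

T0 LOAD — after: cnt=5, r=5 — load
T1 LOAD — after: cnt=5, r=5 — load
T1 CAS — after: cnt=6, r=5 — ok
T0 CAS — after: cnt=6, r=5 — retry
T1 LOAD — after: cnt=6, r=6 — load
T1 CAS — after: cnt=7, r=6 — ok
T0 LOAD — after: cnt=7, r=7 — load
T0 CAS — after: cnt=8, r=7 — ok
T0 LOAD — after: cnt=8, r=8 — load
T0 CAS — after: cnt=9, r=8 — ok
T0 LOAD — after: cnt=9, r=9 — load
T0 CAS — after: cnt=10, r=9 — ok
T0 LOAD — after: cnt=10, r=10 — load
T0 CAS — after: cnt=11, r=10 — ok
T0 LOAD — after: cnt=11, r=11 — load
T0 CAS — after: cnt=12, r=11 — ok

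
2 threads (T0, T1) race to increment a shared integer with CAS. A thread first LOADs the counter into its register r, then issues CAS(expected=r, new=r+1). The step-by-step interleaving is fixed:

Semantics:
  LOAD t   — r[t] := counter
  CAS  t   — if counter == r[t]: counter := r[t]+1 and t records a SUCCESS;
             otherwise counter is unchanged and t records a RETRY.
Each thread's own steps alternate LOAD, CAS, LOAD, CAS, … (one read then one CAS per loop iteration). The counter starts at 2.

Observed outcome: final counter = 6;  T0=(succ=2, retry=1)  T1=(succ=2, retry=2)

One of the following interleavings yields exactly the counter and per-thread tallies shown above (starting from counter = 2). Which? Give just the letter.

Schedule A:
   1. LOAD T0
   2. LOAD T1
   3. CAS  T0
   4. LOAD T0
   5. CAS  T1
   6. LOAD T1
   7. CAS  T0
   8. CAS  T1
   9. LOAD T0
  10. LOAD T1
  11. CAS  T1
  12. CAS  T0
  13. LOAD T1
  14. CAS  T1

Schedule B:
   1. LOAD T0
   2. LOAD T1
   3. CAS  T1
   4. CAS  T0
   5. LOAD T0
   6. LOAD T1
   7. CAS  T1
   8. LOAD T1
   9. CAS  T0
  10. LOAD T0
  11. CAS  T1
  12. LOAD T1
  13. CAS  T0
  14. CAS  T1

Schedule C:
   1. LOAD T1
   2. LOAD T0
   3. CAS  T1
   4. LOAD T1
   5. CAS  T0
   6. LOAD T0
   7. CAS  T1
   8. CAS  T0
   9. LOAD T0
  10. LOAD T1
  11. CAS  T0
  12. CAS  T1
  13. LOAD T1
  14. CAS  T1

A

Tracing schedule A:
1. LOAD T0 → mem=2 r[T0]=2 [LOAD]
2. LOAD T1 → mem=2 r[T1]=2 [LOAD]
3. CAS T0 → mem=3 r[T0]=2 [OK]
4. LOAD T0 → mem=3 r[T0]=3 [LOAD]
5. CAS T1 → mem=3 r[T1]=2 [RETRY]
6. LOAD T1 → mem=3 r[T1]=3 [LOAD]
7. CAS T0 → mem=4 r[T0]=3 [OK]
8. CAS T1 → mem=4 r[T1]=3 [RETRY]
9. LOAD T0 → mem=4 r[T0]=4 [LOAD]
10. LOAD T1 → mem=4 r[T1]=4 [LOAD]
11. CAS T1 → mem=5 r[T1]=4 [OK]
12. CAS T0 → mem=5 r[T0]=4 [RETRY]
13. LOAD T1 → mem=5 r[T1]=5 [LOAD]
14. CAS T1 → mem=6 r[T1]=5 [OK]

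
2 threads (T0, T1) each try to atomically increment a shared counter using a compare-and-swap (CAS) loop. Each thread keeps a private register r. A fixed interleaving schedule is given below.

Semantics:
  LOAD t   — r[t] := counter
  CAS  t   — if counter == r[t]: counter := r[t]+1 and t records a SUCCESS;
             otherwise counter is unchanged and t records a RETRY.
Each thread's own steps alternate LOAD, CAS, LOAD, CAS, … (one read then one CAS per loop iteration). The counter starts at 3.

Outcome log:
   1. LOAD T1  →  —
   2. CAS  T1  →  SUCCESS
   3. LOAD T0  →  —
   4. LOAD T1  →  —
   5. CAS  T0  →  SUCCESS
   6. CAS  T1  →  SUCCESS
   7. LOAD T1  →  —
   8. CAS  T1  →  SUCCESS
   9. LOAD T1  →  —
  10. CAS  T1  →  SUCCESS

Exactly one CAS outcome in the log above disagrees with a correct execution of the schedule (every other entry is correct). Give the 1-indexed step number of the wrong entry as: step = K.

Correct run:
   1) LOAD T1:  M=3  r_T1=3
   2) CAS  T1:  M=4  r_T1=3 ✓
   3) LOAD T0:  M=4  r_T0=4
   4) LOAD T1:  M=4  r_T1=4
   5) CAS  T0:  M=5  r_T0=4 ✓
   6) CAS  T1:  M=5  r_T1=4 ✗
   7) LOAD T1:  M=5  r_T1=5
   8) CAS  T1:  M=6  r_T1=5 ✓
   9) LOAD T1:  M=6  r_T1=6
  10) CAS  T1:  M=7  r_T1=6 ✓
Log disagrees first at step 6.

step = 6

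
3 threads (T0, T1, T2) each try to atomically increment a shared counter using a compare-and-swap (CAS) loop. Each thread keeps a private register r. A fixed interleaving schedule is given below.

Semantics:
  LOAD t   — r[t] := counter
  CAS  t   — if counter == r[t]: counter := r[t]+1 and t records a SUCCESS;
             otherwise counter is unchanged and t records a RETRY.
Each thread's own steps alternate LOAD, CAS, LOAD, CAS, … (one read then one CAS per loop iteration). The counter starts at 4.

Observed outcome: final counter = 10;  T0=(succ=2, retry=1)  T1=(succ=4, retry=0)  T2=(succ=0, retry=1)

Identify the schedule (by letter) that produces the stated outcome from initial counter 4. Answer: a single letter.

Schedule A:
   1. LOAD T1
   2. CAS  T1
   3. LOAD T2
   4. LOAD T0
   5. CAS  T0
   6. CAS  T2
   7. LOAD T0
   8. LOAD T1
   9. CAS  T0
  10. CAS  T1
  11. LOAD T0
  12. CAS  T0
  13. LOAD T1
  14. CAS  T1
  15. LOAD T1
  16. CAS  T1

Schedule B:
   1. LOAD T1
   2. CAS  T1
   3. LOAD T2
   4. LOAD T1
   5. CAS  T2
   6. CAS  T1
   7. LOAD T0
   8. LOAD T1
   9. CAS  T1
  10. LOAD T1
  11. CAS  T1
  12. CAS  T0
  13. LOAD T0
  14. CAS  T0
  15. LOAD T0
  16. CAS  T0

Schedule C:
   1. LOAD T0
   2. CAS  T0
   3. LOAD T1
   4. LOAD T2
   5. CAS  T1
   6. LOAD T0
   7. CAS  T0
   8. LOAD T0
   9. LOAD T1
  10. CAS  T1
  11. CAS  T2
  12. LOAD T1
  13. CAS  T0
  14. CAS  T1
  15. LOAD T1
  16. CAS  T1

C

Tracing schedule C:
1. LOAD T0 → mem=4 r[T0]=4 [LOAD]
2. CAS T0 → mem=5 r[T0]=4 [OK]
3. LOAD T1 → mem=5 r[T1]=5 [LOAD]
4. LOAD T2 → mem=5 r[T2]=5 [LOAD]
5. CAS T1 → mem=6 r[T1]=5 [OK]
6. LOAD T0 → mem=6 r[T0]=6 [LOAD]
7. CAS T0 → mem=7 r[T0]=6 [OK]
8. LOAD T0 → mem=7 r[T0]=7 [LOAD]
9. LOAD T1 → mem=7 r[T1]=7 [LOAD]
10. CAS T1 → mem=8 r[T1]=7 [OK]
11. CAS T2 → mem=8 r[T2]=5 [RETRY]
12. LOAD T1 → mem=8 r[T1]=8 [LOAD]
13. CAS T0 → mem=8 r[T0]=7 [RETRY]
14. CAS T1 → mem=9 r[T1]=8 [OK]
15. LOAD T1 → mem=9 r[T1]=9 [LOAD]
16. CAS T1 → mem=10 r[T1]=9 [OK]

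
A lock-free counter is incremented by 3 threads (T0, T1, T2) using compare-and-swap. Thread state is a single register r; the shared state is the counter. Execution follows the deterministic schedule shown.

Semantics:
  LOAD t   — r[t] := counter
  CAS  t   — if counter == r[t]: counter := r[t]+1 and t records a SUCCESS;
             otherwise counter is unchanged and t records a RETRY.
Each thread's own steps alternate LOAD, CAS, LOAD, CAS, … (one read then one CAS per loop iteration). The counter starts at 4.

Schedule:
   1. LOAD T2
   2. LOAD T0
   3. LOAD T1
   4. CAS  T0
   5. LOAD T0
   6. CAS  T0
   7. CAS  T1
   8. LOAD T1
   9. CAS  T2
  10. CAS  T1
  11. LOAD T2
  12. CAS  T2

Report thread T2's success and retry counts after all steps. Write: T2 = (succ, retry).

T2 = (1, 1)

   1) LOAD T2:  M=4  r_T2=4
   2) LOAD T0:  M=4  r_T0=4
   3) LOAD T1:  M=4  r_T1=4
   4) CAS  T0:  M=5  r_T0=4 ✓
   5) LOAD T0:  M=5  r_T0=5
   6) CAS  T0:  M=6  r_T0=5 ✓
   7) CAS  T1:  M=6  r_T1=4 ✗
   8) LOAD T1:  M=6  r_T1=6
   9) CAS  T2:  M=6  r_T2=4 ✗
  10) CAS  T1:  M=7  r_T1=6 ✓
  11) LOAD T2:  M=7  r_T2=7
  12) CAS  T2:  M=8  r_T2=7 ✓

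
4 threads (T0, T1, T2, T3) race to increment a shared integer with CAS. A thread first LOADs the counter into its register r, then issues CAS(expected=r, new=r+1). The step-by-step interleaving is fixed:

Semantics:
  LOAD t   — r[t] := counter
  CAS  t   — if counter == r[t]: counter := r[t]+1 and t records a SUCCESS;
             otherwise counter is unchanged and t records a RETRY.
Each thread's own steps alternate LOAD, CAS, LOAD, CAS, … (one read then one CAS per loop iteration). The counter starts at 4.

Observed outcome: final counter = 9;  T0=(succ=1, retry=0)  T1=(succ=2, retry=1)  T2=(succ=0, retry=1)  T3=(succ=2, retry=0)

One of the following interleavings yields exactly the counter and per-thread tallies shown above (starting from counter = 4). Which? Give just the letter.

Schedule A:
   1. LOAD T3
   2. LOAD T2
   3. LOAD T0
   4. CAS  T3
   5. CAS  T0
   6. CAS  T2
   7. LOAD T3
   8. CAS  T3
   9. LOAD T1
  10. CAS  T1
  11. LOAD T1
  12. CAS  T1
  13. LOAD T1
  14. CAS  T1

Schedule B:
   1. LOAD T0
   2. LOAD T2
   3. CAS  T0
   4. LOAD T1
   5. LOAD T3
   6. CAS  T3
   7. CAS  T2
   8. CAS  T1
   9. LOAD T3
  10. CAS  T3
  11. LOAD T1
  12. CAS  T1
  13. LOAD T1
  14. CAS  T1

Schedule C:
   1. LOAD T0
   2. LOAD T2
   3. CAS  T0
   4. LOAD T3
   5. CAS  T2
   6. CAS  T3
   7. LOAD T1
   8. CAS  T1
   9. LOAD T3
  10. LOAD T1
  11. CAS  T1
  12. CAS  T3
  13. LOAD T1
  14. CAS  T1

Tracing schedule B:
   1) LOAD T0:  M=4  r_T0=4
   2) LOAD T2:  M=4  r_T2=4
   3) CAS  T0:  M=5  r_T0=4 ✓
   4) LOAD T1:  M=5  r_T1=5
   5) LOAD T3:  M=5  r_T3=5
   6) CAS  T3:  M=6  r_T3=5 ✓
   7) CAS  T2:  M=6  r_T2=4 ✗
   8) CAS  T1:  M=6  r_T1=5 ✗
   9) LOAD T3:  M=6  r_T3=6
  10) CAS  T3:  M=7  r_T3=6 ✓
  11) LOAD T1:  M=7  r_T1=7
  12) CAS  T1:  M=8  r_T1=7 ✓
  13) LOAD T1:  M=8  r_T1=8
  14) CAS  T1:  M=9  r_T1=8 ✓

B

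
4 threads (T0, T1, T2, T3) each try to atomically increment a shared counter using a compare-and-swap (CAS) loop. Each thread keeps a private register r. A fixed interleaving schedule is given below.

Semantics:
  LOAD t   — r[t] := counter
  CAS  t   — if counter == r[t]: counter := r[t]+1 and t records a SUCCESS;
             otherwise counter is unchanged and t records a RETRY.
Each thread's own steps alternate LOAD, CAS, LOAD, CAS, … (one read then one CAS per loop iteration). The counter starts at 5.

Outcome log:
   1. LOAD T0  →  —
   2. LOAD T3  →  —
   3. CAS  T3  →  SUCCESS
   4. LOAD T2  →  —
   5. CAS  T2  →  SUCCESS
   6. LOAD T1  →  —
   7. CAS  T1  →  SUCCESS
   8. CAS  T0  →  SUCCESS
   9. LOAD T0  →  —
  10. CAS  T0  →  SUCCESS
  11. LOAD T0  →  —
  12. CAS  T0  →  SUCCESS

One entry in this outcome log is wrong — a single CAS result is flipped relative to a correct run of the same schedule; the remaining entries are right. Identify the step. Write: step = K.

Correct run:
step 1: T0 LOAD ⇒ load; ctr=5 reg=5
step 2: T3 LOAD ⇒ load; ctr=5 reg=5
step 3: T3 CAS ⇒ ok; ctr=6 reg=5
step 4: T2 LOAD ⇒ load; ctr=6 reg=6
step 5: T2 CAS ⇒ ok; ctr=7 reg=6
step 6: T1 LOAD ⇒ load; ctr=7 reg=7
step 7: T1 CAS ⇒ ok; ctr=8 reg=7
step 8: T0 CAS ⇒ retry; ctr=8 reg=5
step 9: T0 LOAD ⇒ load; ctr=8 reg=8
step 10: T0 CAS ⇒ ok; ctr=9 reg=8
step 11: T0 LOAD ⇒ load; ctr=9 reg=9
step 12: T0 CAS ⇒ ok; ctr=10 reg=9
Mismatch at 8.

step = 8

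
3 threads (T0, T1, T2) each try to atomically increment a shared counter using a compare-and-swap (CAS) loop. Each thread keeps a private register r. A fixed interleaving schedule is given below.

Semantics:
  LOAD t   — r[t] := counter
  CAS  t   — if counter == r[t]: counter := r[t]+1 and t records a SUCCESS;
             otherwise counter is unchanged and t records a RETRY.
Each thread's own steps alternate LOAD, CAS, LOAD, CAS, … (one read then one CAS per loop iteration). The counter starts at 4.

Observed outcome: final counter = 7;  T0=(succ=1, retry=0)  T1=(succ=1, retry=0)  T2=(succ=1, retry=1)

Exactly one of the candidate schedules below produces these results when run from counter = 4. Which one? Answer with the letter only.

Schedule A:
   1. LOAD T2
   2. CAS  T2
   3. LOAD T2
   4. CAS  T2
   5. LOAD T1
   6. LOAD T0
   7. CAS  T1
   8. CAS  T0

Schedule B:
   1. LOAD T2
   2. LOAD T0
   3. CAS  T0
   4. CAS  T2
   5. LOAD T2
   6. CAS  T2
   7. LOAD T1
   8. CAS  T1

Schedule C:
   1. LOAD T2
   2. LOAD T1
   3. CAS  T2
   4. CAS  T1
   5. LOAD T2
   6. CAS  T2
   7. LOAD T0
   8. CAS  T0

Run B:
[1] T2.load  rd  (counter 4, T2.r 4)
[2] T0.load  rd  (counter 4, T0.r 4)
[3] T0.cas  hit  (counter 5, T0.r 4)
[4] T2.cas  miss  (counter 5, T2.r 4)
[5] T2.load  rd  (counter 5, T2.r 5)
[6] T2.cas  hit  (counter 6, T2.r 5)
[7] T1.load  rd  (counter 6, T1.r 6)
[8] T1.cas  hit  (counter 7, T1.r 6)

B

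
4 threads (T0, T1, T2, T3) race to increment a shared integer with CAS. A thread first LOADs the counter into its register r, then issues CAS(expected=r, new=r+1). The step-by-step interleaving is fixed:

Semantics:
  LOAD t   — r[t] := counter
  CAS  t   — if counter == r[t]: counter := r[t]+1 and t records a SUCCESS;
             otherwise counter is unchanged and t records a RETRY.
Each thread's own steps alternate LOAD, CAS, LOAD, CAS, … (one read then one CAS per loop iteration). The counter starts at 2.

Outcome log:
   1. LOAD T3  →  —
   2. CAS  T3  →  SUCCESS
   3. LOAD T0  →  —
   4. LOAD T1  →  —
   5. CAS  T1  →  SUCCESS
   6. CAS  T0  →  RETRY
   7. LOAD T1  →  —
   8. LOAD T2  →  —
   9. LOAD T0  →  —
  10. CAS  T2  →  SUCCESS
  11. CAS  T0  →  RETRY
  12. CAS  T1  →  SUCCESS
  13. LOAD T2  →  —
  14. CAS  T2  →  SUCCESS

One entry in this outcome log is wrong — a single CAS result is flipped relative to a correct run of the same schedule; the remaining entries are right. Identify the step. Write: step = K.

step = 12

Reference trace:
T3 LOAD — after: cnt=2, r=2 — load
T3 CAS — after: cnt=3, r=2 — ok
T0 LOAD — after: cnt=3, r=3 — load
T1 LOAD — after: cnt=3, r=3 — load
T1 CAS — after: cnt=4, r=3 — ok
T0 CAS — after: cnt=4, r=3 — retry
T1 LOAD — after: cnt=4, r=4 — load
T2 LOAD — after: cnt=4, r=4 — load
T0 LOAD — after: cnt=4, r=4 — load
T2 CAS — after: cnt=5, r=4 — ok
T0 CAS — after: cnt=5, r=4 — retry
T1 CAS — after: cnt=5, r=4 — retry
T2 LOAD — after: cnt=5, r=5 — load
T2 CAS — after: cnt=6, r=5 — ok
Flip is step 12.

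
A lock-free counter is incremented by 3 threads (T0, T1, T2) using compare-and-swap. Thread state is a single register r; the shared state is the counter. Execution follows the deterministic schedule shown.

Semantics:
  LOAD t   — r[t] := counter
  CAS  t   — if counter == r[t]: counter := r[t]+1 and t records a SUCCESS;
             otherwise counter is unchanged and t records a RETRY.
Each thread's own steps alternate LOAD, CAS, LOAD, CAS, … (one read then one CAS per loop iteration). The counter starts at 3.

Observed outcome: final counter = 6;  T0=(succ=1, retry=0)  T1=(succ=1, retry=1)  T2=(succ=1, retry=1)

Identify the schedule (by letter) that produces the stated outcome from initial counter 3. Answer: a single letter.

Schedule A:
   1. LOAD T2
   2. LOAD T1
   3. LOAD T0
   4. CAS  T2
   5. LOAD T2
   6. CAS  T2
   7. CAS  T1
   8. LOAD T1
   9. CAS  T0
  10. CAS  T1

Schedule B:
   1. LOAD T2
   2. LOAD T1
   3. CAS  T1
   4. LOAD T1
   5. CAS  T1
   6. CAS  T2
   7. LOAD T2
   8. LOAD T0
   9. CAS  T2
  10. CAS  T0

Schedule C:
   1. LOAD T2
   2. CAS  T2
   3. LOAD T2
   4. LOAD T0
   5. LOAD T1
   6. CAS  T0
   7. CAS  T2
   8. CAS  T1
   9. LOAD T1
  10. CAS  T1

Run C:
T2 LOAD — after: cnt=3, r=3 — load
T2 CAS — after: cnt=4, r=3 — ok
T2 LOAD — after: cnt=4, r=4 — load
T0 LOAD — after: cnt=4, r=4 — load
T1 LOAD — after: cnt=4, r=4 — load
T0 CAS — after: cnt=5, r=4 — ok
T2 CAS — after: cnt=5, r=4 — retry
T1 CAS — after: cnt=5, r=4 — retry
T1 LOAD — after: cnt=5, r=5 — load
T1 CAS — after: cnt=6, r=5 — ok

C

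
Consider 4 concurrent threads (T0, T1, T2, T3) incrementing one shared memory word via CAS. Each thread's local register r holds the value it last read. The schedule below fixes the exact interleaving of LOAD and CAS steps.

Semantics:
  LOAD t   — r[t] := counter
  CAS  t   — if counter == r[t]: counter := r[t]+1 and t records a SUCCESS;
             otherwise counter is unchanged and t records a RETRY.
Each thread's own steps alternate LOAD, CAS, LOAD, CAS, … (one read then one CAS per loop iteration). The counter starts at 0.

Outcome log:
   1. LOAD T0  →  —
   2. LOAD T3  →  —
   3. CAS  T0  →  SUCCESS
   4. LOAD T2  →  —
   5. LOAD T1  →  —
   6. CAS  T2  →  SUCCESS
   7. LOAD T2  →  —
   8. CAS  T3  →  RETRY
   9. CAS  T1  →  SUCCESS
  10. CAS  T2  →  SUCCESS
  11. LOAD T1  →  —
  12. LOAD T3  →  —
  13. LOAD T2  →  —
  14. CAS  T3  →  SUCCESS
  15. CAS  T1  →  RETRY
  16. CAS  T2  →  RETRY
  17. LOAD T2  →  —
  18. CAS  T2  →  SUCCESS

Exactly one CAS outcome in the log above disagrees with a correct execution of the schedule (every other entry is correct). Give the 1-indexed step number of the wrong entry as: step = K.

Reference trace:
step 1: T0 LOAD ⇒ load; ctr=0 reg=0
step 2: T3 LOAD ⇒ load; ctr=0 reg=0
step 3: T0 CAS ⇒ ok; ctr=1 reg=0
step 4: T2 LOAD ⇒ load; ctr=1 reg=1
step 5: T1 LOAD ⇒ load; ctr=1 reg=1
step 6: T2 CAS ⇒ ok; ctr=2 reg=1
step 7: T2 LOAD ⇒ load; ctr=2 reg=2
step 8: T3 CAS ⇒ retry; ctr=2 reg=0
step 9: T1 CAS ⇒ retry; ctr=2 reg=1
step 10: T2 CAS ⇒ ok; ctr=3 reg=2
step 11: T1 LOAD ⇒ load; ctr=3 reg=3
step 12: T3 LOAD ⇒ load; ctr=3 reg=3
step 13: T2 LOAD ⇒ load; ctr=3 reg=3
step 14: T3 CAS ⇒ ok; ctr=4 reg=3
step 15: T1 CAS ⇒ retry; ctr=4 reg=3
step 16: T2 CAS ⇒ retry; ctr=4 reg=3
step 17: T2 LOAD ⇒ load; ctr=4 reg=4
step 18: T2 CAS ⇒ ok; ctr=5 reg=4
Flip is step 9.

step = 9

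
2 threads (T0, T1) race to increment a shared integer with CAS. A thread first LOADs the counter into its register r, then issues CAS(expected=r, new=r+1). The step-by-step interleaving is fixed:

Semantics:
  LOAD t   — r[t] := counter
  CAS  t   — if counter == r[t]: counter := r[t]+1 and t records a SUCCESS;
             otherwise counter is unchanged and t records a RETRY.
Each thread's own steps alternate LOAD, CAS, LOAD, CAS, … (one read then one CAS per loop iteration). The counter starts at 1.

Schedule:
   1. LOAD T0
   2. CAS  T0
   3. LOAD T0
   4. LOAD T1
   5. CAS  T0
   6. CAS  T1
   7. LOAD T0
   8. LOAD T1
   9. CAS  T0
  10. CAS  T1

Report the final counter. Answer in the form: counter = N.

[1] T0.load  rd  (counter 1, T0.r 1)
[2] T0.cas  hit  (counter 2, T0.r 1)
[3] T0.load  rd  (counter 2, T0.r 2)
[4] T1.load  rd  (counter 2, T1.r 2)
[5] T0.cas  hit  (counter 3, T0.r 2)
[6] T1.cas  miss  (counter 3, T1.r 2)
[7] T0.load  rd  (counter 3, T0.r 3)
[8] T1.load  rd  (counter 3, T1.r 3)
[9] T0.cas  hit  (counter 4, T0.r 3)
[10] T1.cas  miss  (counter 4, T1.r 3)

counter = 4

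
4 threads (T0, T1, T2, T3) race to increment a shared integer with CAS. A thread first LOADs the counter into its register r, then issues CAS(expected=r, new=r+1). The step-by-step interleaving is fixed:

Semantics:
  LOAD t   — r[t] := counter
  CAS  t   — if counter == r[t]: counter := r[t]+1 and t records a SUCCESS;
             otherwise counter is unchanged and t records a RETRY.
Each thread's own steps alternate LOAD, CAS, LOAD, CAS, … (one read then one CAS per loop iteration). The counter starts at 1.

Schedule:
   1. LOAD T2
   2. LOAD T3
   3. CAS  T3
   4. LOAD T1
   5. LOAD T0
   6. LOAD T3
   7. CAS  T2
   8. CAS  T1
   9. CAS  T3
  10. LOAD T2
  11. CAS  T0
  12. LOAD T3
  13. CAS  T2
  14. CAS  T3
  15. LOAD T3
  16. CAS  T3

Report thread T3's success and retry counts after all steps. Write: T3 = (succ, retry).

1. LOAD T2 → mem=1 r[T2]=1 [LOAD]
2. LOAD T3 → mem=1 r[T3]=1 [LOAD]
3. CAS T3 → mem=2 r[T3]=1 [OK]
4. LOAD T1 → mem=2 r[T1]=2 [LOAD]
5. LOAD T0 → mem=2 r[T0]=2 [LOAD]
6. LOAD T3 → mem=2 r[T3]=2 [LOAD]
7. CAS T2 → mem=2 r[T2]=1 [RETRY]
8. CAS T1 → mem=3 r[T1]=2 [OK]
9. CAS T3 → mem=3 r[T3]=2 [RETRY]
10. LOAD T2 → mem=3 r[T2]=3 [LOAD]
11. CAS T0 → mem=3 r[T0]=2 [RETRY]
12. LOAD T3 → mem=3 r[T3]=3 [LOAD]
13. CAS T2 → mem=4 r[T2]=3 [OK]
14. CAS T3 → mem=4 r[T3]=3 [RETRY]
15. LOAD T3 → mem=4 r[T3]=4 [LOAD]
16. CAS T3 → mem=5 r[T3]=4 [OK]

T3 = (2, 2)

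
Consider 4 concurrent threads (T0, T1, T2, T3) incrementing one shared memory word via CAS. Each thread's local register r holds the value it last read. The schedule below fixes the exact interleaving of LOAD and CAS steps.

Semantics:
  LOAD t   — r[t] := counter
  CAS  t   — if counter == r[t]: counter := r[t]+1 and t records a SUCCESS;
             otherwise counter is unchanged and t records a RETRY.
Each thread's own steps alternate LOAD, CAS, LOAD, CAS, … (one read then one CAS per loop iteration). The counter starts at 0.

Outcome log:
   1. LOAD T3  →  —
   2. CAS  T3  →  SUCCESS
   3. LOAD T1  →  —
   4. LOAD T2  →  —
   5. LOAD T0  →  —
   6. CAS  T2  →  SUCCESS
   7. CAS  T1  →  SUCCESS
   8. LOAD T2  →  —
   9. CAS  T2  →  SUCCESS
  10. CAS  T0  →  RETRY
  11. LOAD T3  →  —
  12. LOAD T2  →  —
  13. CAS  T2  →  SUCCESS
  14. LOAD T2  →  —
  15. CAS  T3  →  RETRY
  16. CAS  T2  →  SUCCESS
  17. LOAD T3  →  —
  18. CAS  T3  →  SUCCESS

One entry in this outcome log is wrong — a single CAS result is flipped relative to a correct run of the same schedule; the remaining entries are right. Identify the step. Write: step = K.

step = 7

Reference trace:
step 1: T3 LOAD ⇒ load; ctr=0 reg=0
step 2: T3 CAS ⇒ ok; ctr=1 reg=0
step 3: T1 LOAD ⇒ load; ctr=1 reg=1
step 4: T2 LOAD ⇒ load; ctr=1 reg=1
step 5: T0 LOAD ⇒ load; ctr=1 reg=1
step 6: T2 CAS ⇒ ok; ctr=2 reg=1
step 7: T1 CAS ⇒ retry; ctr=2 reg=1
step 8: T2 LOAD ⇒ load; ctr=2 reg=2
step 9: T2 CAS ⇒ ok; ctr=3 reg=2
step 10: T0 CAS ⇒ retry; ctr=3 reg=1
step 11: T3 LOAD ⇒ load; ctr=3 reg=3
step 12: T2 LOAD ⇒ load; ctr=3 reg=3
step 13: T2 CAS ⇒ ok; ctr=4 reg=3
step 14: T2 LOAD ⇒ load; ctr=4 reg=4
step 15: T3 CAS ⇒ retry; ctr=4 reg=3
step 16: T2 CAS ⇒ ok; ctr=5 reg=4
step 17: T3 LOAD ⇒ load; ctr=5 reg=5
step 18: T3 CAS ⇒ ok; ctr=6 reg=5
Log disagrees first at step 7.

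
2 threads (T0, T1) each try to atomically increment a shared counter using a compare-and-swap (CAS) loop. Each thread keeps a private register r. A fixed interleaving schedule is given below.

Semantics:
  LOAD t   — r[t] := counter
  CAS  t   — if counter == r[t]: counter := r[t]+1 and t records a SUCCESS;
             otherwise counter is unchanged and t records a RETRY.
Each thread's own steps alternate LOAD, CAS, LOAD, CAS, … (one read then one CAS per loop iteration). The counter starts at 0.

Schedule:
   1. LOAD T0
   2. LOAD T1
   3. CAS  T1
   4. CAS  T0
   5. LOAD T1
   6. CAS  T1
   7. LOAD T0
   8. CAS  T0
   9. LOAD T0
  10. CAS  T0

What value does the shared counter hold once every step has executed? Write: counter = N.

counter = 4

[1] T0.load  rd  (counter 0, T0.r 0)
[2] T1.load  rd  (counter 0, T1.r 0)
[3] T1.cas  hit  (counter 1, T1.r 0)
[4] T0.cas  miss  (counter 1, T0.r 0)
[5] T1.load  rd  (counter 1, T1.r 1)
[6] T1.cas  hit  (counter 2, T1.r 1)
[7] T0.load  rd  (counter 2, T0.r 2)
[8] T0.cas  hit  (counter 3, T0.r 2)
[9] T0.load  rd  (counter 3, T0.r 3)
[10] T0.cas  hit  (counter 4, T0.r 3)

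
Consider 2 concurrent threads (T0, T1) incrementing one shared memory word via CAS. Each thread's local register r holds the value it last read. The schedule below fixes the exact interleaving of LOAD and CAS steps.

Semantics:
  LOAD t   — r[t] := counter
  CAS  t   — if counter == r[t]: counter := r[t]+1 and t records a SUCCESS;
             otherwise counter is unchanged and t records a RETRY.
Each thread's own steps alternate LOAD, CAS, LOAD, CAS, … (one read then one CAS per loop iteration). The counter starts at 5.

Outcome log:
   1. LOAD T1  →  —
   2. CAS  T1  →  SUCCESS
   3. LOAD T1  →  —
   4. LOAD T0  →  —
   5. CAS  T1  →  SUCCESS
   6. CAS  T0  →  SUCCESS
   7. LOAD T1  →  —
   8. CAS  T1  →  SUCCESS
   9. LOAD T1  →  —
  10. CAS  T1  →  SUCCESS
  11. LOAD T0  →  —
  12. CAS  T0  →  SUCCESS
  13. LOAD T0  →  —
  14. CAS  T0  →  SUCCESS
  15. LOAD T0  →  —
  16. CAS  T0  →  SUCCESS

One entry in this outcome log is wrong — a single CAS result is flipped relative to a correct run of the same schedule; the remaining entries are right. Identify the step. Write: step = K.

Reference trace:
   1) LOAD T1:  M=5  r_T1=5
   2) CAS  T1:  M=6  r_T1=5 ✓
   3) LOAD T1:  M=6  r_T1=6
   4) LOAD T0:  M=6  r_T0=6
   5) CAS  T1:  M=7  r_T1=6 ✓
   6) CAS  T0:  M=7  r_T0=6 ✗
   7) LOAD T1:  M=7  r_T1=7
   8) CAS  T1:  M=8  r_T1=7 ✓
   9) LOAD T1:  M=8  r_T1=8
  10) CAS  T1:  M=9  r_T1=8 ✓
  11) LOAD T0:  M=9  r_T0=9
  12) CAS  T0:  M=10  r_T0=9 ✓
  13) LOAD T0:  M=10  r_T0=10
  14) CAS  T0:  M=11  r_T0=10 ✓
  15) LOAD T0:  M=11  r_T0=11
  16) CAS  T0:  M=12  r_T0=11 ✓
Log disagrees first at step 6.

step = 6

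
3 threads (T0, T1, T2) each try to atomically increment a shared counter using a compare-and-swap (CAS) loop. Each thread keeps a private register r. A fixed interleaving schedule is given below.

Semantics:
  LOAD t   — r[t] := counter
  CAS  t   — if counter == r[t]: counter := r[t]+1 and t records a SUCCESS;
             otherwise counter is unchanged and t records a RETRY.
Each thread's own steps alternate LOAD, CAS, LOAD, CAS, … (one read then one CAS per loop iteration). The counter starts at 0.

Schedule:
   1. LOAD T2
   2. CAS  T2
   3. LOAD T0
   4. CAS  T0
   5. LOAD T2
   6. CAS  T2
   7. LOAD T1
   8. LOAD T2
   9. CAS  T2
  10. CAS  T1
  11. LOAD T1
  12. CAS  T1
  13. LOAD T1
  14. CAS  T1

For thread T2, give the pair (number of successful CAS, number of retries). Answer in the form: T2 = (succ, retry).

T2 LOAD — after: cnt=0, r=0 — load
T2 CAS — after: cnt=1, r=0 — ok
T0 LOAD — after: cnt=1, r=1 — load
T0 CAS — after: cnt=2, r=1 — ok
T2 LOAD — after: cnt=2, r=2 — load
T2 CAS — after: cnt=3, r=2 — ok
T1 LOAD — after: cnt=3, r=3 — load
T2 LOAD — after: cnt=3, r=3 — load
T2 CAS — after: cnt=4, r=3 — ok
T1 CAS — after: cnt=4, r=3 — retry
T1 LOAD — after: cnt=4, r=4 — load
T1 CAS — after: cnt=5, r=4 — ok
T1 LOAD — after: cnt=5, r=5 — load
T1 CAS — after: cnt=6, r=5 — ok

T2 = (3, 0)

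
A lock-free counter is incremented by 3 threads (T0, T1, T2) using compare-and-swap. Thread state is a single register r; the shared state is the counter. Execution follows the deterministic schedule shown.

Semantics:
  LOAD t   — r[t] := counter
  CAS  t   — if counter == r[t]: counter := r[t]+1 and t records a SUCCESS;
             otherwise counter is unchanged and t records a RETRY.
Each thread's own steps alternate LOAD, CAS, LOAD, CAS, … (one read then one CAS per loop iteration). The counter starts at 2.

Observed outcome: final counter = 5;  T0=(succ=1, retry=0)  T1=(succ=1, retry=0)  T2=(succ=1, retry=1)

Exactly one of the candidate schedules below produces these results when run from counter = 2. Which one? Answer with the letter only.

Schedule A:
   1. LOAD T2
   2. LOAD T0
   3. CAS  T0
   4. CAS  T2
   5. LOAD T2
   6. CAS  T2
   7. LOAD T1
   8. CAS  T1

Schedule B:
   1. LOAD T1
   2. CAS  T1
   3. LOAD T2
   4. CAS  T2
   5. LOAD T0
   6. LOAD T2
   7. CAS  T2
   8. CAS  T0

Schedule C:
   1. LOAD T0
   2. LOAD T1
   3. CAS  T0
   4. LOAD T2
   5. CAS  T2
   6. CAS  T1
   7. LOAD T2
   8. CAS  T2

A

Run A:
T2 LOAD — after: cnt=2, r=2 — load
T0 LOAD — after: cnt=2, r=2 — load
T0 CAS — after: cnt=3, r=2 — ok
T2 CAS — after: cnt=3, r=2 — retry
T2 LOAD — after: cnt=3, r=3 — load
T2 CAS — after: cnt=4, r=3 — ok
T1 LOAD — after: cnt=4, r=4 — load
T1 CAS — after: cnt=5, r=4 — ok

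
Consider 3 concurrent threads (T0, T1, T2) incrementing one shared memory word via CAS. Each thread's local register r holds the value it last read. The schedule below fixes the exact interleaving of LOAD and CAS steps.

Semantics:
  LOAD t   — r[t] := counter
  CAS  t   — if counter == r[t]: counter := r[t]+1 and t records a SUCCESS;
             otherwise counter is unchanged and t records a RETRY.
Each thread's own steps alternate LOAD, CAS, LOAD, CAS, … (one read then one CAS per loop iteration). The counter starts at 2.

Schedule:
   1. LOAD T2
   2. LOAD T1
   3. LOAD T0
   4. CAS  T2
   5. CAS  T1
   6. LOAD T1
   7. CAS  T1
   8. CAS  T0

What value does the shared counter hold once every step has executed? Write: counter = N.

counter = 4

#1 T2 reads 2
#2 T1 reads 2
#3 T0 reads 2
#4 T2 CAS(2→3) writes; counter now 3
#5 T1 CAS(2→3) fails; counter now 3
#6 T1 reads 3
#7 T1 CAS(3→4) writes; counter now 4
#8 T0 CAS(2→3) fails; counter now 4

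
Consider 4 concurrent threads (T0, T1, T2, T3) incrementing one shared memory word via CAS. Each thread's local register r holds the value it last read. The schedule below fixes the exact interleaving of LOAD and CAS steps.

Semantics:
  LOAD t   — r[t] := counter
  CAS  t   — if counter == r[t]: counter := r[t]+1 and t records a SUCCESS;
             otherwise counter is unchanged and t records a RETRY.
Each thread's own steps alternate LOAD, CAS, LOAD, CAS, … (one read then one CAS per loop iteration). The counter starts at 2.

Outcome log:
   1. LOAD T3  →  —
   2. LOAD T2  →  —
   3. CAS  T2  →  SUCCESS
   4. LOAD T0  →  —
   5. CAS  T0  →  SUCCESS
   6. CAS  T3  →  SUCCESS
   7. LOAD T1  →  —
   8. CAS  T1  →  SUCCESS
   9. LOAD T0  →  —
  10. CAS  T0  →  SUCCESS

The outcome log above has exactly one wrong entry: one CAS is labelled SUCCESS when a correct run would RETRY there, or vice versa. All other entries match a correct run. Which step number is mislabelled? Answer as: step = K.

step = 6

Reference trace:
step 1: T3 LOAD ⇒ load; ctr=2 reg=2
step 2: T2 LOAD ⇒ load; ctr=2 reg=2
step 3: T2 CAS ⇒ ok; ctr=3 reg=2
step 4: T0 LOAD ⇒ load; ctr=3 reg=3
step 5: T0 CAS ⇒ ok; ctr=4 reg=3
step 6: T3 CAS ⇒ retry; ctr=4 reg=2
step 7: T1 LOAD ⇒ load; ctr=4 reg=4
step 8: T1 CAS ⇒ ok; ctr=5 reg=4
step 9: T0 LOAD ⇒ load; ctr=5 reg=5
step 10: T0 CAS ⇒ ok; ctr=6 reg=5
Mismatch at 6.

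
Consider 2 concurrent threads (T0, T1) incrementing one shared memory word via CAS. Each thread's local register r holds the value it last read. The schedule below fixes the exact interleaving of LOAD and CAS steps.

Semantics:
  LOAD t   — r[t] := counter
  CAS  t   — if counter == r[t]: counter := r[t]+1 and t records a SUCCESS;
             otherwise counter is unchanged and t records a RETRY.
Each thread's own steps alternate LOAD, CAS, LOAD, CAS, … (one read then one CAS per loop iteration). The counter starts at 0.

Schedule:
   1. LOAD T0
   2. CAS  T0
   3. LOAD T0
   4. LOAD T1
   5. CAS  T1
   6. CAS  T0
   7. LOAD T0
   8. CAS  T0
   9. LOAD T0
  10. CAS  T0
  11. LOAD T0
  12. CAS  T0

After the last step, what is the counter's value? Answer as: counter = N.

   1) LOAD T0:  M=0  r_T0=0
   2) CAS  T0:  M=1  r_T0=0 ✓
   3) LOAD T0:  M=1  r_T0=1
   4) LOAD T1:  M=1  r_T1=1
   5) CAS  T1:  M=2  r_T1=1 ✓
   6) CAS  T0:  M=2  r_T0=1 ✗
   7) LOAD T0:  M=2  r_T0=2
   8) CAS  T0:  M=3  r_T0=2 ✓
   9) LOAD T0:  M=3  r_T0=3
  10) CAS  T0:  M=4  r_T0=3 ✓
  11) LOAD T0:  M=4  r_T0=4
  12) CAS  T0:  M=5  r_T0=4 ✓

counter = 5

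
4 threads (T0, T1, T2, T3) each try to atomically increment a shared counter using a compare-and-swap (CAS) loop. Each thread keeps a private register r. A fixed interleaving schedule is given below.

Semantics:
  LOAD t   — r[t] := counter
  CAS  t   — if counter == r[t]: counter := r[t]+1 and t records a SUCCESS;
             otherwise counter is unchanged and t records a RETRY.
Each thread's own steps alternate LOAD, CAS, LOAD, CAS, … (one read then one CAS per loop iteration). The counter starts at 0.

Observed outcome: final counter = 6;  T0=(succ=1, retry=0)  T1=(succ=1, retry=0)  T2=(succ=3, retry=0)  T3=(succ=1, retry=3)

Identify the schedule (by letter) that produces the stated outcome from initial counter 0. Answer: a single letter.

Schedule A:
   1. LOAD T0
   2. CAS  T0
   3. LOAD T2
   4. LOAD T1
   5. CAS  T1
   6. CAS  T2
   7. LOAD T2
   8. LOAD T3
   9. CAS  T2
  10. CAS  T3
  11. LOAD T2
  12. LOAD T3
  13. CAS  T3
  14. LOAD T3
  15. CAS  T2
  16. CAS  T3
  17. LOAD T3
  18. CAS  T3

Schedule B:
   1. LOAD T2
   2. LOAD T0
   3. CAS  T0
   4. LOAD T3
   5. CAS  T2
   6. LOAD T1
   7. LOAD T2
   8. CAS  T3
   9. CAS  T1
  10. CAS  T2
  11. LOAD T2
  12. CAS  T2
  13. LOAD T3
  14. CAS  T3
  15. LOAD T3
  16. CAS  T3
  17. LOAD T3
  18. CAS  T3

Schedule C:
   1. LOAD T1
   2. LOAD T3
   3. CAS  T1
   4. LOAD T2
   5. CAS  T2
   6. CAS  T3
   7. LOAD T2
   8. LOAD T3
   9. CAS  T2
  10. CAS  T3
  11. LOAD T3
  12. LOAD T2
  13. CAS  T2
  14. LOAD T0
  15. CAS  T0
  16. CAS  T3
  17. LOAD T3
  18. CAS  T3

Simulating candidate C:
1. LOAD T1 → mem=0 r[T1]=0 [LOAD]
2. LOAD T3 → mem=0 r[T3]=0 [LOAD]
3. CAS T1 → mem=1 r[T1]=0 [OK]
4. LOAD T2 → mem=1 r[T2]=1 [LOAD]
5. CAS T2 → mem=2 r[T2]=1 [OK]
6. CAS T3 → mem=2 r[T3]=0 [RETRY]
7. LOAD T2 → mem=2 r[T2]=2 [LOAD]
8. LOAD T3 → mem=2 r[T3]=2 [LOAD]
9. CAS T2 → mem=3 r[T2]=2 [OK]
10. CAS T3 → mem=3 r[T3]=2 [RETRY]
11. LOAD T3 → mem=3 r[T3]=3 [LOAD]
12. LOAD T2 → mem=3 r[T2]=3 [LOAD]
13. CAS T2 → mem=4 r[T2]=3 [OK]
14. LOAD T0 → mem=4 r[T0]=4 [LOAD]
15. CAS T0 → mem=5 r[T0]=4 [OK]
16. CAS T3 → mem=5 r[T3]=3 [RETRY]
17. LOAD T3 → mem=5 r[T3]=5 [LOAD]
18. CAS T3 → mem=6 r[T3]=5 [OK]

C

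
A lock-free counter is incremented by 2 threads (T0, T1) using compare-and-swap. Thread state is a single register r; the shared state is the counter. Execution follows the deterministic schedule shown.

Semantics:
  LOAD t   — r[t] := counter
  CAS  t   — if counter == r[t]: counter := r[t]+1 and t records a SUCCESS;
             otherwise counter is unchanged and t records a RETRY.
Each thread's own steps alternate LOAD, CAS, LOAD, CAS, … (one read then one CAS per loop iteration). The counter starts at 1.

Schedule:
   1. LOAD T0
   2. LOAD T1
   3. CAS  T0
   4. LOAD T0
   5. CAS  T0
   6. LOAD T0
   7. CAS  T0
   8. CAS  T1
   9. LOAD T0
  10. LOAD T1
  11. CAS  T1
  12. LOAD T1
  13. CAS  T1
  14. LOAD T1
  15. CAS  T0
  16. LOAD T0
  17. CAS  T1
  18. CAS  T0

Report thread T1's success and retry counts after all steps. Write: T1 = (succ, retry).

T1 = (3, 1)

#1 T0 reads 1
#2 T1 reads 1
#3 T0 CAS(1→2) writes; counter now 2
#4 T0 reads 2
#5 T0 CAS(2→3) writes; counter now 3
#6 T0 reads 3
#7 T0 CAS(3→4) writes; counter now 4
#8 T1 CAS(1→2) fails; counter now 4
#9 T0 reads 4
#10 T1 reads 4
#11 T1 CAS(4→5) writes; counter now 5
#12 T1 reads 5
#13 T1 CAS(5→6) writes; counter now 6
#14 T1 reads 6
#15 T0 CAS(4→5) fails; counter now 6
#16 T0 reads 6
#17 T1 CAS(6→7) writes; counter now 7
#18 T0 CAS(6→7) fails; counter now 7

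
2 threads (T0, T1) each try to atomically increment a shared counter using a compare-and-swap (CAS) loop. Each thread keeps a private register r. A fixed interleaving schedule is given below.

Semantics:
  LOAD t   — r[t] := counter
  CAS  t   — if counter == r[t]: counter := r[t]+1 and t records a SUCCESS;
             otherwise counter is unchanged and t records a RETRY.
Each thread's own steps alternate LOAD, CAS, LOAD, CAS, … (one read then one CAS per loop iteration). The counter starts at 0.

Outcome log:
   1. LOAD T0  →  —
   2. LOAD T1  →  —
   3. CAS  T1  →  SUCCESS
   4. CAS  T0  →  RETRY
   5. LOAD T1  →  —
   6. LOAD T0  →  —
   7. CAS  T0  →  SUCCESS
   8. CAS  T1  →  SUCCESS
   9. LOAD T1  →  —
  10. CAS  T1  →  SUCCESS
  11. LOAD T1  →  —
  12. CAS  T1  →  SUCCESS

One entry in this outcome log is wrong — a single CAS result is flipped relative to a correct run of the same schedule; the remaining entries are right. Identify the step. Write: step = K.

Reference trace:
step 1: T0 LOAD ⇒ load; ctr=0 reg=0
step 2: T1 LOAD ⇒ load; ctr=0 reg=0
step 3: T1 CAS ⇒ ok; ctr=1 reg=0
step 4: T0 CAS ⇒ retry; ctr=1 reg=0
step 5: T1 LOAD ⇒ load; ctr=1 reg=1
step 6: T0 LOAD ⇒ load; ctr=1 reg=1
step 7: T0 CAS ⇒ ok; ctr=2 reg=1
step 8: T1 CAS ⇒ retry; ctr=2 reg=1
step 9: T1 LOAD ⇒ load; ctr=2 reg=2
step 10: T1 CAS ⇒ ok; ctr=3 reg=2
step 11: T1 LOAD ⇒ load; ctr=3 reg=3
step 12: T1 CAS ⇒ ok; ctr=4 reg=3
Log disagrees first at step 8.

step = 8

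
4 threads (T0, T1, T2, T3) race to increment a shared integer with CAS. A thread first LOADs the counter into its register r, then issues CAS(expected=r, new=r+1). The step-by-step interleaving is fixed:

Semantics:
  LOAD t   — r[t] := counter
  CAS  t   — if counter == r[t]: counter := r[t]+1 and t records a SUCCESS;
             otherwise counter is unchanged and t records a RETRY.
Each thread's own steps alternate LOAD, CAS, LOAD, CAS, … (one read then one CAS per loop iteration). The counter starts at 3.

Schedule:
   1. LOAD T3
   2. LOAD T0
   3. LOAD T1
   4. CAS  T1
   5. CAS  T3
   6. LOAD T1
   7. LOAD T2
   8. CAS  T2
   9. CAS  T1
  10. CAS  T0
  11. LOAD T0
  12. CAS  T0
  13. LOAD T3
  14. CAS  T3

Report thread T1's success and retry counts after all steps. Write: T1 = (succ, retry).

T1 = (1, 1)

T3 LOAD — after: cnt=3, r=3 — load
T0 LOAD — after: cnt=3, r=3 — load
T1 LOAD — after: cnt=3, r=3 — load
T1 CAS — after: cnt=4, r=3 — ok
T3 CAS — after: cnt=4, r=3 — retry
T1 LOAD — after: cnt=4, r=4 — load
T2 LOAD — after: cnt=4, r=4 — load
T2 CAS — after: cnt=5, r=4 — ok
T1 CAS — after: cnt=5, r=4 — retry
T0 CAS — after: cnt=5, r=3 — retry
T0 LOAD — after: cnt=5, r=5 — load
T0 CAS — after: cnt=6, r=5 — ok
T3 LOAD — after: cnt=6, r=6 — load
T3 CAS — after: cnt=7, r=6 — ok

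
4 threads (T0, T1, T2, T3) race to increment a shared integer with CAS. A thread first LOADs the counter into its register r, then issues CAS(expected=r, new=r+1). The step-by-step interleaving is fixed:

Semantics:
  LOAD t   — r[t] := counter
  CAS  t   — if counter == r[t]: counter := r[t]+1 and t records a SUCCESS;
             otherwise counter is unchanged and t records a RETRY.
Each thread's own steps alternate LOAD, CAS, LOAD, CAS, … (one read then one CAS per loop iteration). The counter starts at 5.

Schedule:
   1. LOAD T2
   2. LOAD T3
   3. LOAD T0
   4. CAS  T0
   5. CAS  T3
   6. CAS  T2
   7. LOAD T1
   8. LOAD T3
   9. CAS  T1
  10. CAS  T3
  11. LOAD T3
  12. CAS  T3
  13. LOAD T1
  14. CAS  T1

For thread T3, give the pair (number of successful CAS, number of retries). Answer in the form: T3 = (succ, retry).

[1] T2.load  rd  (counter 5, T2.r 5)
[2] T3.load  rd  (counter 5, T3.r 5)
[3] T0.load  rd  (counter 5, T0.r 5)
[4] T0.cas  hit  (counter 6, T0.r 5)
[5] T3.cas  miss  (counter 6, T3.r 5)
[6] T2.cas  miss  (counter 6, T2.r 5)
[7] T1.load  rd  (counter 6, T1.r 6)
[8] T3.load  rd  (counter 6, T3.r 6)
[9] T1.cas  hit  (counter 7, T1.r 6)
[10] T3.cas  miss  (counter 7, T3.r 6)
[11] T3.load  rd  (counter 7, T3.r 7)
[12] T3.cas  hit  (counter 8, T3.r 7)
[13] T1.load  rd  (counter 8, T1.r 8)
[14] T1.cas  hit  (counter 9, T1.r 8)

T3 = (1, 2)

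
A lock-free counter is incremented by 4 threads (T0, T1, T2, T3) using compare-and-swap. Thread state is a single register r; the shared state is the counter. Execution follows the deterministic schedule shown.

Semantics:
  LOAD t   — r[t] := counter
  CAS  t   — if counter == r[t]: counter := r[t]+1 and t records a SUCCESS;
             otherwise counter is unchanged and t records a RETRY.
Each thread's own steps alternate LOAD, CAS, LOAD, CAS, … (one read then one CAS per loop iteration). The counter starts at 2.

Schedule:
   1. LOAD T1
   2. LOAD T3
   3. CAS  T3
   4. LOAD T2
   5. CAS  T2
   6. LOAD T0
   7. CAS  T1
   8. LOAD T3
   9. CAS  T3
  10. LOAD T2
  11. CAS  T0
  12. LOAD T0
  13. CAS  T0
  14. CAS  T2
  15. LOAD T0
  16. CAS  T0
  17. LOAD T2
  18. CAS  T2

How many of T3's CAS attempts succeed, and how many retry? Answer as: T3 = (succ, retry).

T3 = (2, 0)

T1 LOAD — after: cnt=2, r=2 — load
T3 LOAD — after: cnt=2, r=2 — load
T3 CAS — after: cnt=3, r=2 — ok
T2 LOAD — after: cnt=3, r=3 — load
T2 CAS — after: cnt=4, r=3 — ok
T0 LOAD — after: cnt=4, r=4 — load
T1 CAS — after: cnt=4, r=2 — retry
T3 LOAD — after: cnt=4, r=4 — load
T3 CAS — after: cnt=5, r=4 — ok
T2 LOAD — after: cnt=5, r=5 — load
T0 CAS — after: cnt=5, r=4 — retry
T0 LOAD — after: cnt=5, r=5 — load
T0 CAS — after: cnt=6, r=5 — ok
T2 CAS — after: cnt=6, r=5 — retry
T0 LOAD — after: cnt=6, r=6 — load
T0 CAS — after: cnt=7, r=6 — ok
T2 LOAD — after: cnt=7, r=7 — load
T2 CAS — after: cnt=8, r=7 — ok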